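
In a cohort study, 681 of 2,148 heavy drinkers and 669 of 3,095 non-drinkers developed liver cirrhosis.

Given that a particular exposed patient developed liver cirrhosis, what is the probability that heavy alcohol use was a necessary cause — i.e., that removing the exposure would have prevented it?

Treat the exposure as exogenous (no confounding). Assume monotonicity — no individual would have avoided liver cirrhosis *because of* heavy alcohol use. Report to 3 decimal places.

p₁ = P(outcome | exposed) = 681/2148 = 0.31704
p₀ = P(outcome | unexposed) = 669/3095 = 0.21616
Under exogeneity and monotonicity, PN = (p₁ − p₀) / p₁.
PN = (0.31704 − 0.21616) / 0.31704 = 0.10088 / 0.31704 ≈ 0.3182

PN ≈ 0.318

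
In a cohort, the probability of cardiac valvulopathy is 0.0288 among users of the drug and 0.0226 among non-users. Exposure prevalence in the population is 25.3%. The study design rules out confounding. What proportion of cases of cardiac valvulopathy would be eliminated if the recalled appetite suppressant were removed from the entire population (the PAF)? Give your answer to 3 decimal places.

Let p₁ = 0.0288, p₀ = 0.0226.
Overall risk P(Y=1) = π·p₁ + (1−π)·p₀ = 0.253×0.0288 + 0.747×0.0226 = 0.024169.
Under exogeneity, PAF = [P(Y=1) − p₀] / P(Y=1).
PAF = (0.024169 − 0.0226) / 0.024169 ≈ 0.0649

PAF ≈ 0.065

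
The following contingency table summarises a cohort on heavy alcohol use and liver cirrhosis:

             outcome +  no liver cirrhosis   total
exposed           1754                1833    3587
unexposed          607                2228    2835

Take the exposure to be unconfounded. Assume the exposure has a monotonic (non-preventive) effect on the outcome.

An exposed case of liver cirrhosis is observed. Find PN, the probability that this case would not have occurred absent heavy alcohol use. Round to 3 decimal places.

PN ≈ 0.562

p₁ = P(outcome | exposed) = 1754/3587 = 0.48899
p₀ = P(outcome | unexposed) = 607/2835 = 0.21411
Under exogeneity and monotonicity, PN = (p₁ − p₀)/p₁.
PN = (0.48899 − 0.21411) / 0.48899 ≈ 0.5621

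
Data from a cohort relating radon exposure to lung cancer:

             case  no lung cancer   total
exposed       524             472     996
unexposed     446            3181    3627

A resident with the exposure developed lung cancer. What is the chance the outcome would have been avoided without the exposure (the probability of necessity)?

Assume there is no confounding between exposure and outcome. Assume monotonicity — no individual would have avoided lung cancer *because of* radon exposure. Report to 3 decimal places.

PN ≈ 0.766

p₁ = P(outcome | exposed) = 524/996 = 0.5261
p₀ = P(outcome | unexposed) = 446/3627 = 0.12297
Under exogeneity and monotonicity, PN = (p₁ − p₀)/p₁.
PN = (0.5261 − 0.12297) / 0.5261 ≈ 0.7663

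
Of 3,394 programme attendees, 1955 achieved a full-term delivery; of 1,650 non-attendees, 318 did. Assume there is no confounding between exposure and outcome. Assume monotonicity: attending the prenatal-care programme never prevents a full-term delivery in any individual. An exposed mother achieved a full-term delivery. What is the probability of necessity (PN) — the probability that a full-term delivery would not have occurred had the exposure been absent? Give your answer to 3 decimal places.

PN ≈ 0.665

p₁ = P(outcome | exposed) = 1955/3394 = 0.57602
p₀ = P(outcome | unexposed) = 318/1650 = 0.19273
Under exogeneity and monotonicity, PN = (p₁ − p₀) / p₁.
PN = (0.57602 − 0.19273) / 0.57602 = 0.38329 / 0.57602 ≈ 0.6654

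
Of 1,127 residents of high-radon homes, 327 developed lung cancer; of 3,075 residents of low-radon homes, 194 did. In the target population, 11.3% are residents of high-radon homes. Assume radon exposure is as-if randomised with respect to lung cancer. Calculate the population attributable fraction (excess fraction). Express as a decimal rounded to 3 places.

p₁ = P(outcome | exposed) = 327/1127 = 0.29015
p₀ = P(outcome | unexposed) = 194/3075 = 0.063089
Overall risk P(Y=1) = π·p₁ + (1−π)·p₀ = 0.113×0.29015 + 0.887×0.063089 = 0.088747.
Under exogeneity, PAF = [P(Y=1) − p₀] / P(Y=1).
PAF = (0.088747 − 0.063089) / 0.088747 ≈ 0.2891

PAF ≈ 0.289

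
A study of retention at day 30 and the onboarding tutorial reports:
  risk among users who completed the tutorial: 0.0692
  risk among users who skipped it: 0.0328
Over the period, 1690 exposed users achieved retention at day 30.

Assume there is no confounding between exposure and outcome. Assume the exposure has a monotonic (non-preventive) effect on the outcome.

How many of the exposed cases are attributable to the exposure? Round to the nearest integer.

about 889 cases

Let p₁ = 0.0692, p₀ = 0.0328.
PN = (p₁ − p₀)/p₁ = (0.0692 − 0.0328) / 0.0692 ≈ 0.52601.
Attributable cases ≈ PN × (exposed cases) = 0.52601 × 1690 ≈ 888.96.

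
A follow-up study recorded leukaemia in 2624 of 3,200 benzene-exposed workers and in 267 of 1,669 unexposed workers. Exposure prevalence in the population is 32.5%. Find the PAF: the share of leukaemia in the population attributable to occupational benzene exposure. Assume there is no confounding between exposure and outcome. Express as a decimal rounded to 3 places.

PAF ≈ 0.573

p₁ = P(outcome | exposed) = 2624/3200 = 0.82
p₀ = P(outcome | unexposed) = 267/1669 = 0.15998
Overall risk P(Y=1) = π·p₁ + (1−π)·p₀ = 0.325×0.82 + 0.675×0.15998 = 0.37448.
Under exogeneity, PAF = [P(Y=1) − p₀] / P(Y=1).
PAF = (0.37448 − 0.15998) / 0.37448 ≈ 0.5728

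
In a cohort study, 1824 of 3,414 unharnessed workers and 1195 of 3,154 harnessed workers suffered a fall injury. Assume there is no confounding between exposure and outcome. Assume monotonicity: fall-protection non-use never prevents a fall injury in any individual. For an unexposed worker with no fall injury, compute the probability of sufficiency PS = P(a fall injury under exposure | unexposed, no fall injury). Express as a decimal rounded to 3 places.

p₁ = P(outcome | exposed) = 1824/3414 = 0.53427
p₀ = P(outcome | unexposed) = 1195/3154 = 0.37888
Under exogeneity and monotonicity, PS = (p₁ − p₀) / (1 − p₀).
PS = (0.53427 − 0.37888) / (1 − 0.37888) = 0.15539 / 0.62112 ≈ 0.2502

PS ≈ 0.250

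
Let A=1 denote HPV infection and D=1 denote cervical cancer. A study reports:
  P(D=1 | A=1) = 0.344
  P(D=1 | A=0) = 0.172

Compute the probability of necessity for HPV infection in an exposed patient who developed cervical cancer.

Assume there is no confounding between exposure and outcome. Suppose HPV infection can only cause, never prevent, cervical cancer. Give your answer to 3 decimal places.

PN ≈ 0.500

Let p₁ = 0.344, p₀ = 0.172.
Under exogeneity and monotonicity, PN = (p₁ − p₀) / p₁.
PN = (0.344 − 0.172) / 0.344 = 0.172 / 0.344 ≈ 0.5000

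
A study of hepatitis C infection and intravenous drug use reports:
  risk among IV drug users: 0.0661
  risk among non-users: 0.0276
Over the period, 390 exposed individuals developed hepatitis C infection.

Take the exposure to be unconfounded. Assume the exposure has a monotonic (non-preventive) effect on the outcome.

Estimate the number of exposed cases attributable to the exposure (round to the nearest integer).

about 227 cases

Let p₁ = 0.0661, p₀ = 0.0276.
PN = (p₁ − p₀)/p₁ = (0.0661 − 0.0276) / 0.0661 ≈ 0.58245.
Attributable cases ≈ PN × (exposed cases) = 0.58245 × 390 ≈ 227.16.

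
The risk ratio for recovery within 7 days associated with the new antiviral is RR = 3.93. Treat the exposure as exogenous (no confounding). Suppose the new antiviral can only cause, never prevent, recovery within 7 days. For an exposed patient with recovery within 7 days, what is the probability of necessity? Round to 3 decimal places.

PN ≈ 0.746

Under exogeneity and monotonicity, PN = (RR − 1) / RR = 1 − 1/RR.
PN = (3.93 − 1) / 3.93 = 2.93 / 3.93 ≈ 0.7455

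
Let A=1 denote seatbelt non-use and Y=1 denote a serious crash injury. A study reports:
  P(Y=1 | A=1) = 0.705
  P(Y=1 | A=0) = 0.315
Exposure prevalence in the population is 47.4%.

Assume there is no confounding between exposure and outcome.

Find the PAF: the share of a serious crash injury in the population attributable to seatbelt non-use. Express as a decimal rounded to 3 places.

Let p₁ = 0.705, p₀ = 0.315.
Overall risk P(Y=1) = π·p₁ + (1−π)·p₀ = 0.474×0.705 + 0.526×0.315 = 0.49986.
Under exogeneity, PAF = [P(Y=1) − p₀] / P(Y=1).
PAF = (0.49986 − 0.315) / 0.49986 ≈ 0.3698

PAF ≈ 0.370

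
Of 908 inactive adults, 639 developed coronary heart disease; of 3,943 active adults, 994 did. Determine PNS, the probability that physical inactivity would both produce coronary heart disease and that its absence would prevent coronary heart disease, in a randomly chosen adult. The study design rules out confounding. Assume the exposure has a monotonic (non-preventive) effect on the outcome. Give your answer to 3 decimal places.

p₁ = P(outcome | exposed) = 639/908 = 0.70374
p₀ = P(outcome | unexposed) = 994/3943 = 0.25209
Under exogeneity and monotonicity, PNS = p₁ − p₀.
PNS = 0.70374 − 0.25209 = 0.45165

PNS ≈ 0.452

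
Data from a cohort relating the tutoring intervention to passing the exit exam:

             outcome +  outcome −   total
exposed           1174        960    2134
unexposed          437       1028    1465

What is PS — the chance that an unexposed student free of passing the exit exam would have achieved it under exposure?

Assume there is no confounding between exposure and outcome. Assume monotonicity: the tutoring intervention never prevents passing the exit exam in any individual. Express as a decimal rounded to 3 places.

PS ≈ 0.359

p₁ = P(outcome | exposed) = 1174/2134 = 0.55014
p₀ = P(outcome | unexposed) = 437/1465 = 0.29829
Under exogeneity and monotonicity, PS = (p₁ − p₀) / (1 − p₀).
PS = (0.55014 − 0.29829) / (1 − 0.29829) = 0.25185 / 0.70171 ≈ 0.3589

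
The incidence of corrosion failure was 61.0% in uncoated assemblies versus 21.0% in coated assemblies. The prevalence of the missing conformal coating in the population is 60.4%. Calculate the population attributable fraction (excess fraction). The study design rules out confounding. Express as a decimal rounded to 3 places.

PAF ≈ 0.535

p₁ = 0.61, p₀ = 0.21.
Overall risk P(Y=1) = π·p₁ + (1−π)·p₀ = 0.604×0.61 + 0.396×0.21 = 0.4516.
Under exogeneity, PAF = [P(Y=1) − p₀] / P(Y=1).
PAF = (0.4516 − 0.21) / 0.4516 ≈ 0.5350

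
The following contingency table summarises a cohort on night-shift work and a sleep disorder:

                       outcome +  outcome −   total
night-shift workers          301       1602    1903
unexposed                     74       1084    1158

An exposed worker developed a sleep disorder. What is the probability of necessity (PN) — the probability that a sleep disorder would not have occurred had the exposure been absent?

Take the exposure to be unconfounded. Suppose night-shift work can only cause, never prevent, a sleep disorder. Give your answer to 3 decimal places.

PN ≈ 0.596

p₁ = P(outcome | exposed) = 301/1903 = 0.15817
p₀ = P(outcome | unexposed) = 74/1158 = 0.063903
Under exogeneity and monotonicity, PN = (p₁ − p₀) / p₁.
PN = (0.15817 − 0.063903) / 0.15817 = 0.094268 / 0.15817 ≈ 0.5960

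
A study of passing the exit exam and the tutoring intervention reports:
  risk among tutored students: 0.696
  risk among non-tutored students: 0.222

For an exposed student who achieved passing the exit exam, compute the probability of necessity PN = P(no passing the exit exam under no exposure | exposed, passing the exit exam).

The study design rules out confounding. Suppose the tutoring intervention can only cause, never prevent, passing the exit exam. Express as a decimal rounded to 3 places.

PN ≈ 0.681

Let p₁ = 0.696, p₀ = 0.222.
Under exogeneity and monotonicity, PN = (p₁ − p₀) / p₁.
PN = (0.696 − 0.222) / 0.696 = 0.474 / 0.696 ≈ 0.6810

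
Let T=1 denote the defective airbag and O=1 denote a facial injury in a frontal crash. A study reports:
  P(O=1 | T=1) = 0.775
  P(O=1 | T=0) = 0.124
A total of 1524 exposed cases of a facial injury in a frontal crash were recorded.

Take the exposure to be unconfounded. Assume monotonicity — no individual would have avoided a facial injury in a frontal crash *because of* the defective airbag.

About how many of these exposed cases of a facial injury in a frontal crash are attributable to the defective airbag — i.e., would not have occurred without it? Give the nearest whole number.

Let p₁ = 0.775, p₀ = 0.124.
PN = (p₁ − p₀)/p₁ = (0.775 − 0.124) / 0.775 ≈ 0.84000.
Attributable cases ≈ PN × (exposed cases) = 0.84000 × 1524 ≈ 1280.16.

about 1280 cases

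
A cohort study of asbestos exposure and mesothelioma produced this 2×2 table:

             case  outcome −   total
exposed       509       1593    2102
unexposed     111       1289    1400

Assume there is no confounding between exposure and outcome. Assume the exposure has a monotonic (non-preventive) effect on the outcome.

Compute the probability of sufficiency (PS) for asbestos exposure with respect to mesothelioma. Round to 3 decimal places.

PS ≈ 0.177

p₁ = P(outcome | exposed) = 509/2102 = 0.24215
p₀ = P(outcome | unexposed) = 111/1400 = 0.079286
Under exogeneity and monotonicity, PS = (p₁ − p₀)/(1 − p₀).
PS = (0.24215 − 0.079286) / 0.92071 ≈ 0.1769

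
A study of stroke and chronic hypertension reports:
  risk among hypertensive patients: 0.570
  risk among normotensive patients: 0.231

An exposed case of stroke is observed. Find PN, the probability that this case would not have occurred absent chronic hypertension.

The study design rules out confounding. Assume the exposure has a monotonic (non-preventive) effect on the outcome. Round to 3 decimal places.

PN ≈ 0.595

Let p₁ = 0.57, p₀ = 0.231.
Under exogeneity and monotonicity, PN = (p₁ − p₀) / p₁.
PN = (0.57 − 0.231) / 0.57 = 0.339 / 0.57 ≈ 0.5947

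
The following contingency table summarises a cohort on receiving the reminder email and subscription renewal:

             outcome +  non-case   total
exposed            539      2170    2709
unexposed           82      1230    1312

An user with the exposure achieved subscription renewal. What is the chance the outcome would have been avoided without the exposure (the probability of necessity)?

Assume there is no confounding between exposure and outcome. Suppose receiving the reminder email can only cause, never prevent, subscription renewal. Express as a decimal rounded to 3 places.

p₁ = P(outcome | exposed) = 539/2709 = 0.19897
p₀ = P(outcome | unexposed) = 82/1312 = 0.0625
Under exogeneity and monotonicity, PN = (p₁ − p₀)/p₁.
PN = (0.19897 − 0.0625) / 0.19897 ≈ 0.6859

PN ≈ 0.686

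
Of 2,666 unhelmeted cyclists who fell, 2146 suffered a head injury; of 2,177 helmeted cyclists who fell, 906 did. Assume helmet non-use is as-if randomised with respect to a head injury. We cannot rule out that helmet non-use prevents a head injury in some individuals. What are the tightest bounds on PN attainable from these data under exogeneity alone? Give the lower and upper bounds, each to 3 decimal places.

0.483 ≤ PN ≤ 0.725

p₁ = P(outcome | exposed) = 2146/2666 = 0.80495
p₀ = P(outcome | unexposed) = 906/2177 = 0.41617
Under exogeneity alone the bounds on PN are max{0,(p₁−p₀)/p₁} ≤ PN ≤ min{1,(1−p₀)/p₁}.
  lower = (p₁ − p₀)/p₁ = 0.38878 / 0.80495 ≈ 0.4830
  upper = min{1, (1 − p₀)/p₁} = 0.58383 / 0.80495 ≈ 0.7253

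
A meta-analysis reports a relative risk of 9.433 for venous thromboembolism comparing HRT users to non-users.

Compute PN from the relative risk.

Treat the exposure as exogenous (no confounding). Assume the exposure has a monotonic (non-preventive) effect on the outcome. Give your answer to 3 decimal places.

PN ≈ 0.894

Under exogeneity and monotonicity, PN = (RR − 1) / RR = 1 − 1/RR.
PN = (9.433 − 1) / 9.433 = 8.433 / 9.433 ≈ 0.8940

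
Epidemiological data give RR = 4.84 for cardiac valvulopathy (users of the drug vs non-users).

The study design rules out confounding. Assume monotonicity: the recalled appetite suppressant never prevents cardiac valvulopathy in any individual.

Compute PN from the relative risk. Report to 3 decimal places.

Under exogeneity and monotonicity, PN = (RR − 1) / RR = 1 − 1/RR.
PN = (4.84 − 1) / 4.84 = 3.84 / 4.84 ≈ 0.7934

PN ≈ 0.793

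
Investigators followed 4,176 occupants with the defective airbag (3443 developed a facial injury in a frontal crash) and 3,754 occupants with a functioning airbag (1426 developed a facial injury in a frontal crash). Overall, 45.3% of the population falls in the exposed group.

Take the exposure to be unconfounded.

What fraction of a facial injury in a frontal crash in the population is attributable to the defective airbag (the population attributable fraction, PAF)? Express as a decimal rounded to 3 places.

p₁ = P(outcome | exposed) = 3443/4176 = 0.82447
p₀ = P(outcome | unexposed) = 1426/3754 = 0.37986
Overall risk P(Y=1) = π·p₁ + (1−π)·p₀ = 0.453×0.82447 + 0.547×0.37986 = 0.58127.
Under exogeneity, PAF = [P(Y=1) − p₀] / P(Y=1).
PAF = (0.58127 − 0.37986) / 0.58127 ≈ 0.3465

PAF ≈ 0.346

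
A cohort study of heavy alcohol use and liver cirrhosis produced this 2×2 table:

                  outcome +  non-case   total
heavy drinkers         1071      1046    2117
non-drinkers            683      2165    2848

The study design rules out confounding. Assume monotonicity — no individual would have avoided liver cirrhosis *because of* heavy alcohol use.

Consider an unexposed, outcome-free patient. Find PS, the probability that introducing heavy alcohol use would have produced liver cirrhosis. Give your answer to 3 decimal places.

p₁ = P(outcome | exposed) = 1071/2117 = 0.5059
p₀ = P(outcome | unexposed) = 683/2848 = 0.23982
Under exogeneity and monotonicity, PS = (p₁ − p₀)/(1 − p₀).
PS = (0.5059 − 0.23982) / 0.76018 ≈ 0.3500

PS ≈ 0.350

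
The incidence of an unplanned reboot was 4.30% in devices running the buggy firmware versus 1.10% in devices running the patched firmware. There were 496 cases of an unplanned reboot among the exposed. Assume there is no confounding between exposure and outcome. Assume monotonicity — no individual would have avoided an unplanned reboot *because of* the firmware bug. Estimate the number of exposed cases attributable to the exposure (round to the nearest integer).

p₁ = 0.043, p₀ = 0.011.
PN = (p₁ − p₀)/p₁ = (0.043 − 0.011) / 0.043 ≈ 0.74419.
Attributable cases ≈ PN × (exposed cases) = 0.74419 × 496 ≈ 369.12.

about 369 cases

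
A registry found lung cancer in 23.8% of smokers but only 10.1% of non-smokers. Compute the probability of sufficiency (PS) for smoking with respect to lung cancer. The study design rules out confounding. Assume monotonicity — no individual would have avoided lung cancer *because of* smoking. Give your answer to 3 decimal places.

p₁ = 0.238, p₀ = 0.101.
Under exogeneity and monotonicity, PS = (p₁ − p₀) / (1 − p₀).
PS = (0.238 − 0.101) / (1 − 0.101) = 0.137 / 0.899 ≈ 0.1524

PS ≈ 0.152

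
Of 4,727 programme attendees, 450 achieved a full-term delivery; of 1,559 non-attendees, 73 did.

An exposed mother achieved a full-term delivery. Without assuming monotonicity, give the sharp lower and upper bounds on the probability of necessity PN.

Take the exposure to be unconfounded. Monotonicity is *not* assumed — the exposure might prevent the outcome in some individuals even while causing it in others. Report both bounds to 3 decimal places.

p₁ = P(outcome | exposed) = 450/4727 = 0.095198
p₀ = P(outcome | unexposed) = 73/1559 = 0.046825
Under exogeneity alone the bounds on PN are max{0,(p₁−p₀)/p₁} ≤ PN ≤ min{1,(1−p₀)/p₁}.
  lower = (p₁ − p₀)/p₁ = 0.048373 / 0.095198 ≈ 0.5081
  upper = min{1, (1 − p₀)/p₁} = 0.95318 / 0.095198 ≈ 10.0126 → capped at 1

0.508 ≤ PN ≤ 1.000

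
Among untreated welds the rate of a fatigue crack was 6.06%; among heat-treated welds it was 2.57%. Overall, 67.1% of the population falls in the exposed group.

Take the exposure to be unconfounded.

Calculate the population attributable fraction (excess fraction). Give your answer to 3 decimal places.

p₁ = 0.0606, p₀ = 0.0257.
Overall risk P(Y=1) = π·p₁ + (1−π)·p₀ = 0.671×0.0606 + 0.329×0.0257 = 0.049118.
Under exogeneity, PAF = [P(Y=1) − p₀] / P(Y=1).
PAF = (0.049118 − 0.0257) / 0.049118 ≈ 0.4768

PAF ≈ 0.477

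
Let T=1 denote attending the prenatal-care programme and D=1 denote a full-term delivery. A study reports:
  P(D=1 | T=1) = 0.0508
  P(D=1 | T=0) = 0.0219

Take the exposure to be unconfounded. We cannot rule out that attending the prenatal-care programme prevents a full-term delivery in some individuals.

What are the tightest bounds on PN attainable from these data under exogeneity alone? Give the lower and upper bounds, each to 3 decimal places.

Let p₁ = 0.0508, p₀ = 0.0219.
Under exogeneity alone the bounds on PN are max{0,(p₁−p₀)/p₁} ≤ PN ≤ min{1,(1−p₀)/p₁}.
  lower = (p₁ − p₀)/p₁ = 0.0289 / 0.0508 ≈ 0.5689
  upper = min{1, (1 − p₀)/p₁} = 0.9781 / 0.0508 ≈ 19.2539 → capped at 1

0.569 ≤ PN ≤ 1.000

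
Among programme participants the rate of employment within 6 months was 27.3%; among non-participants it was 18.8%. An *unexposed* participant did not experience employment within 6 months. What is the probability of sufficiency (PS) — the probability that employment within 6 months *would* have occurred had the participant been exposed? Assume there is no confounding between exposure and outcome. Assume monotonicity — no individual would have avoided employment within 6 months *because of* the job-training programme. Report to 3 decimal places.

p₁ = 0.273, p₀ = 0.188.
Under exogeneity and monotonicity, PS = (p₁ − p₀) / (1 − p₀).
PS = (0.273 − 0.188) / (1 − 0.188) = 0.085 / 0.812 ≈ 0.1047

PS ≈ 0.105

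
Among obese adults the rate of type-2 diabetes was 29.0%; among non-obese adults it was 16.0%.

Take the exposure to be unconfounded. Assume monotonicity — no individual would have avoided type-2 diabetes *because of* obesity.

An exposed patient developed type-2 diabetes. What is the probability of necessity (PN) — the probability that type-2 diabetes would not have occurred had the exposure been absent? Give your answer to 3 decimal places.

p₁ = 0.29, p₀ = 0.16.
Under exogeneity and monotonicity, PN = (p₁ − p₀) / p₁.
PN = (0.29 − 0.16) / 0.29 = 0.13 / 0.29 ≈ 0.4483

PN ≈ 0.448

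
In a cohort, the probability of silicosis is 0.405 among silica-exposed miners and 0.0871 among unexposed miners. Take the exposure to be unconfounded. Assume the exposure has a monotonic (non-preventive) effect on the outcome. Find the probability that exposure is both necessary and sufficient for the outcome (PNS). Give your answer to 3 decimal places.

Let p₁ = 0.405, p₀ = 0.0871.
Under exogeneity and monotonicity, PNS = p₁ − p₀.
PNS = 0.405 − 0.0871 = 0.3179

PNS ≈ 0.318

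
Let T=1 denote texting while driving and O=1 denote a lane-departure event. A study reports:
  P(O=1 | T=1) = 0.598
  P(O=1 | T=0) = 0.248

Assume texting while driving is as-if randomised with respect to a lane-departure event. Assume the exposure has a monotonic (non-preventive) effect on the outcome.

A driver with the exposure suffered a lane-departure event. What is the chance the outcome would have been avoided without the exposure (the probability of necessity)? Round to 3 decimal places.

Let p₁ = 0.598, p₀ = 0.248.
Under exogeneity and monotonicity, PN = (p₁ − p₀) / p₁.
PN = (0.598 − 0.248) / 0.598 = 0.35 / 0.598 ≈ 0.5853

PN ≈ 0.585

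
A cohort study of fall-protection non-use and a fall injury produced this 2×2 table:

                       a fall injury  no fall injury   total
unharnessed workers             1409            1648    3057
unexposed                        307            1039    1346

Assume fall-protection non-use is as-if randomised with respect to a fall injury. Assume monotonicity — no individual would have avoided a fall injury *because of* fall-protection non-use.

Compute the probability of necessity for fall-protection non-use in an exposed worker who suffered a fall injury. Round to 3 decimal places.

p₁ = P(outcome | exposed) = 1409/3057 = 0.46091
p₀ = P(outcome | unexposed) = 307/1346 = 0.22808
Under exogeneity and monotonicity, PN = (p₁ − p₀)/p₁.
PN = (0.46091 − 0.22808) / 0.46091 ≈ 0.5051

PN ≈ 0.505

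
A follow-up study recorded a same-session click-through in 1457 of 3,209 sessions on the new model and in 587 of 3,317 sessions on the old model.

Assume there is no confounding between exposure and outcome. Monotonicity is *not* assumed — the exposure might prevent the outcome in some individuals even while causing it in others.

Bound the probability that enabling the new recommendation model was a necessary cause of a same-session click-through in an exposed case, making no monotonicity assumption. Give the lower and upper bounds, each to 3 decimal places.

p₁ = P(outcome | exposed) = 1457/3209 = 0.45404
p₀ = P(outcome | unexposed) = 587/3317 = 0.17697
Under exogeneity alone the bounds on PN are max{0,(p₁−p₀)/p₁} ≤ PN ≤ min{1,(1−p₀)/p₁}.
  lower = (p₁ − p₀)/p₁ = 0.27707 / 0.45404 ≈ 0.6102
  upper = min{1, (1 − p₀)/p₁} = 0.82303 / 0.45404 ≈ 1.8127 → capped at 1

0.610 ≤ PN ≤ 1.000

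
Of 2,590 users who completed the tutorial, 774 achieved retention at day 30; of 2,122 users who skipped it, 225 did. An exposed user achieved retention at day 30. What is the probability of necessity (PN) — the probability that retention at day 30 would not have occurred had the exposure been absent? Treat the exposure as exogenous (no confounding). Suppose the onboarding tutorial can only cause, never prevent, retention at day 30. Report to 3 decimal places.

p₁ = P(outcome | exposed) = 774/2590 = 0.29884
p₀ = P(outcome | unexposed) = 225/2122 = 0.10603
Under exogeneity and monotonicity, PN = (p₁ − p₀) / p₁.
PN = (0.29884 − 0.10603) / 0.29884 = 0.19281 / 0.29884 ≈ 0.6452

PN ≈ 0.645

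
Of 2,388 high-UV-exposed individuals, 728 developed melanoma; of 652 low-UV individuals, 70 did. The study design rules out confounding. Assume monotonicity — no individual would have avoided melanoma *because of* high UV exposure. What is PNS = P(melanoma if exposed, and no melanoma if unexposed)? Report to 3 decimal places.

p₁ = P(outcome | exposed) = 728/2388 = 0.30486
p₀ = P(outcome | unexposed) = 70/652 = 0.10736
Under exogeneity and monotonicity, PNS = p₁ − p₀.
PNS = 0.30486 − 0.10736 = 0.1975

PNS ≈ 0.197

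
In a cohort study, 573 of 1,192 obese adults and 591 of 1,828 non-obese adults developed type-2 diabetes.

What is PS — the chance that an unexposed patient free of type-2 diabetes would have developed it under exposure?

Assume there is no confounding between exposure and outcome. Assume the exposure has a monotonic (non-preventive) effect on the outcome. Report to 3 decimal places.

p₁ = P(outcome | exposed) = 573/1192 = 0.4807
p₀ = P(outcome | unexposed) = 591/1828 = 0.3233
Under exogeneity and monotonicity, PS = (p₁ − p₀) / (1 − p₀).
PS = (0.4807 − 0.3233) / (1 − 0.3233) = 0.1574 / 0.6767 ≈ 0.2326

PS ≈ 0.233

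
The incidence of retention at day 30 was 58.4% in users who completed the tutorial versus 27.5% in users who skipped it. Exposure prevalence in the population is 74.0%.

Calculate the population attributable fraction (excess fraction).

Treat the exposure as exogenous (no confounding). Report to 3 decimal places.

PAF ≈ 0.454

p₁ = 0.584, p₀ = 0.275.
Overall risk P(Y=1) = π·p₁ + (1−π)·p₀ = 0.74×0.584 + 0.26×0.275 = 0.50366.
Under exogeneity, PAF = [P(Y=1) − p₀] / P(Y=1).
PAF = (0.50366 − 0.275) / 0.50366 ≈ 0.4540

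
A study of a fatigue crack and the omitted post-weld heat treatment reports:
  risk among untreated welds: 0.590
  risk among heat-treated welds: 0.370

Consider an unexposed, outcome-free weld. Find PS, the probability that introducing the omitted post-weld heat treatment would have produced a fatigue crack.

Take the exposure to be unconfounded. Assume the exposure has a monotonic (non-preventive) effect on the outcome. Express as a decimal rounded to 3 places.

Let p₁ = 0.59, p₀ = 0.37.
Under exogeneity and monotonicity, PS = (p₁ − p₀) / (1 − p₀).
PS = (0.59 − 0.37) / (1 − 0.37) = 0.22 / 0.63 ≈ 0.3492

PS ≈ 0.349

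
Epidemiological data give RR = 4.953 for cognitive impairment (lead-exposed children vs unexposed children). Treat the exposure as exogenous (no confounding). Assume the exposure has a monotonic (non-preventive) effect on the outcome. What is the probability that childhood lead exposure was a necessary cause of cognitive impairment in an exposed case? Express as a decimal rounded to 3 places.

PN ≈ 0.798

Under exogeneity and monotonicity, PN = (RR − 1) / RR = 1 − 1/RR.
PN = (4.953 − 1) / 4.953 = 3.953 / 4.953 ≈ 0.7981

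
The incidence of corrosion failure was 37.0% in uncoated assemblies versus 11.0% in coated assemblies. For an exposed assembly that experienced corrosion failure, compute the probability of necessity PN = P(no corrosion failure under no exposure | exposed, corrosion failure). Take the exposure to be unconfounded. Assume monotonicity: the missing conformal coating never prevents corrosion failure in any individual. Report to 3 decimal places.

PN ≈ 0.703

p₁ = 0.37, p₀ = 0.11.
Under exogeneity and monotonicity, PN = (p₁ − p₀) / p₁.
PN = (0.37 − 0.11) / 0.37 = 0.26 / 0.37 ≈ 0.7027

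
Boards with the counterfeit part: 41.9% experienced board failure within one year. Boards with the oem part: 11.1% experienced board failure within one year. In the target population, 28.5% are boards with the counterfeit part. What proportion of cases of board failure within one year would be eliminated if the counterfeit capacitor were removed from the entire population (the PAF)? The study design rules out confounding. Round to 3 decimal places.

p₁ = 0.419, p₀ = 0.111.
Overall risk P(Y=1) = π·p₁ + (1−π)·p₀ = 0.285×0.419 + 0.715×0.111 = 0.19878.
Under exogeneity, PAF = [P(Y=1) − p₀] / P(Y=1).
PAF = (0.19878 − 0.111) / 0.19878 ≈ 0.4416

PAF ≈ 0.442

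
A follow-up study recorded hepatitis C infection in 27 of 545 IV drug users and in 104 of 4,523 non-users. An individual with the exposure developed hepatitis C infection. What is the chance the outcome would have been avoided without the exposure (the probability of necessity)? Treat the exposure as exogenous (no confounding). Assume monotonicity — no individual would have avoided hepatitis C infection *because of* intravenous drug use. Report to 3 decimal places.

p₁ = P(outcome | exposed) = 27/545 = 0.049541
p₀ = P(outcome | unexposed) = 104/4523 = 0.022994
Under exogeneity and monotonicity, PN = (p₁ − p₀) / p₁.
PN = (0.049541 − 0.022994) / 0.049541 = 0.026548 / 0.049541 ≈ 0.5359

PN ≈ 0.536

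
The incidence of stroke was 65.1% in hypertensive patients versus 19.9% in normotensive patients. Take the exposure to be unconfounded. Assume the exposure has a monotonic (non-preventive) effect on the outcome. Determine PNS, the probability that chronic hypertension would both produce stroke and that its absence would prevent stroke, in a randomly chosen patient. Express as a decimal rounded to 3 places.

PNS ≈ 0.452

p₁ = 0.651, p₀ = 0.199.
Under exogeneity and monotonicity, PNS = p₁ − p₀.
PNS = 0.651 − 0.199 = 0.452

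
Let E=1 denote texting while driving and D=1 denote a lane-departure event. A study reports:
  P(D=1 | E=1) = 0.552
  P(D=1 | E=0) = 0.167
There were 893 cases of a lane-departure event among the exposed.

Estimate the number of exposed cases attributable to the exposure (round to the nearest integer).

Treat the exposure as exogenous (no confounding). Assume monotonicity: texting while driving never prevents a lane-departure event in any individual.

about 623 cases

Let p₁ = 0.552, p₀ = 0.167.
PN = (p₁ − p₀)/p₁ = (0.552 − 0.167) / 0.552 ≈ 0.69746.
Attributable cases ≈ PN × (exposed cases) = 0.69746 × 893 ≈ 622.84.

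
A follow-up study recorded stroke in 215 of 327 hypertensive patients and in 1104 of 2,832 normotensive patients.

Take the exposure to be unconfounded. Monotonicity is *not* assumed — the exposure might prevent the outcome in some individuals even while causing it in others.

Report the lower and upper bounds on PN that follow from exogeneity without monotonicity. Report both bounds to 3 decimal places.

p₁ = P(outcome | exposed) = 215/327 = 0.65749
p₀ = P(outcome | unexposed) = 1104/2832 = 0.38983
Under exogeneity alone the bounds on PN are max{0,(p₁−p₀)/p₁} ≤ PN ≤ min{1,(1−p₀)/p₁}.
  lower = (p₁ − p₀)/p₁ = 0.26766 / 0.65749 ≈ 0.4071
  upper = min{1, (1 − p₀)/p₁} = 0.61017 / 0.65749 ≈ 0.9280

0.407 ≤ PN ≤ 0.928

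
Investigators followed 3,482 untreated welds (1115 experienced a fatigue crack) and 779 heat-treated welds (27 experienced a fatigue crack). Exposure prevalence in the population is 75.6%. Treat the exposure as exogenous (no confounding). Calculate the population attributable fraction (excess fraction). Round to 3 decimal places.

p₁ = P(outcome | exposed) = 1115/3482 = 0.32022
p₀ = P(outcome | unexposed) = 27/779 = 0.03466
Overall risk P(Y=1) = π·p₁ + (1−π)·p₀ = 0.756×0.32022 + 0.244×0.03466 = 0.25054.
Under exogeneity, PAF = [P(Y=1) − p₀] / P(Y=1).
PAF = (0.25054 − 0.03466) / 0.25054 ≈ 0.8617

PAF ≈ 0.862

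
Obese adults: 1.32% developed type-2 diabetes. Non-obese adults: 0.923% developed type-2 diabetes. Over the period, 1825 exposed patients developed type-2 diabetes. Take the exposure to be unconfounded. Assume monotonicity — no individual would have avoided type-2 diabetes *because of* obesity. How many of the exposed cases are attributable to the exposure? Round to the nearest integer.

about 549 cases

p₁ = 0.0132, p₀ = 0.00923.
PN = (p₁ − p₀)/p₁ = (0.0132 − 0.00923) / 0.0132 ≈ 0.30076.
Attributable cases ≈ PN × (exposed cases) = 0.30076 × 1825 ≈ 548.88.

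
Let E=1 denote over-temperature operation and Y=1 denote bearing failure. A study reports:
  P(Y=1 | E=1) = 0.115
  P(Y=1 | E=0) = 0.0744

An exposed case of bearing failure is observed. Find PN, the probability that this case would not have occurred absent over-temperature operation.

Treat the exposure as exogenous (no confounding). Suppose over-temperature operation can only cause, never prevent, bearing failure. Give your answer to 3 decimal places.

PN ≈ 0.353

Let p₁ = 0.115, p₀ = 0.0744.
Under exogeneity and monotonicity, PN = (p₁ − p₀) / p₁.
PN = (0.115 − 0.0744) / 0.115 = 0.0406 / 0.115 ≈ 0.3530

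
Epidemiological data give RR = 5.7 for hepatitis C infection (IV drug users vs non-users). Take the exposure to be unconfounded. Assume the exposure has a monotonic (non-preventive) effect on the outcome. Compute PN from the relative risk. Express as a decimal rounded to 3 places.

PN ≈ 0.825

Under exogeneity and monotonicity, PN = (RR − 1) / RR = 1 − 1/RR.
PN = (5.7 − 1) / 5.7 = 4.7 / 5.7 ≈ 0.8246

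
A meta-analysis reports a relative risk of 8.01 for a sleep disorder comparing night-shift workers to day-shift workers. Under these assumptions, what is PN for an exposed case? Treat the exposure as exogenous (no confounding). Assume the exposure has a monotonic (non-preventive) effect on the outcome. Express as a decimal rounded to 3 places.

PN ≈ 0.875

Under exogeneity and monotonicity, PN = (RR − 1) / RR = 1 − 1/RR.
PN = (8.01 − 1) / 8.01 = 7.01 / 8.01 ≈ 0.8752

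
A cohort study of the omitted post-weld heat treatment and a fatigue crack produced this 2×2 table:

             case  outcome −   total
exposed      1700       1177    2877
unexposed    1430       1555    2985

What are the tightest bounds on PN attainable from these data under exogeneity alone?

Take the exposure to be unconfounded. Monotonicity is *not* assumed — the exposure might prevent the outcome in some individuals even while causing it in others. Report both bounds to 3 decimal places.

0.189 ≤ PN ≤ 0.882

p₁ = P(outcome | exposed) = 1700/2877 = 0.59089
p₀ = P(outcome | unexposed) = 1430/2985 = 0.47906
Under exogeneity alone the bounds on PN are max{0,(p₁−p₀)/p₁} ≤ PN ≤ min{1,(1−p₀)/p₁}.
  lower = (p₁ − p₀)/p₁ = 0.11183 / 0.59089 ≈ 0.1893
  upper = min{1, (1 − p₀)/p₁} = 0.52094 / 0.59089 ≈ 0.8816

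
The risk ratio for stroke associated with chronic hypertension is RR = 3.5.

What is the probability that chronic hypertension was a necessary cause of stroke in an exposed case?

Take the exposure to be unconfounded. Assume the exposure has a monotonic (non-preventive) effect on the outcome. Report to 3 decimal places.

PN ≈ 0.714

Under exogeneity and monotonicity, PN = (RR − 1) / RR = 1 − 1/RR.
PN = (3.5 − 1) / 3.5 = 2.5 / 3.5 ≈ 0.7143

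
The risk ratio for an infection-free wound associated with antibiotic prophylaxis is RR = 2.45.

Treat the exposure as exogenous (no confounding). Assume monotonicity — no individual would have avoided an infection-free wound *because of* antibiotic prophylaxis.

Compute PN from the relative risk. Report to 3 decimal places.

Under exogeneity and monotonicity, PN = (RR − 1) / RR = 1 − 1/RR.
PN = (2.45 − 1) / 2.45 = 1.45 / 2.45 ≈ 0.5918

PN ≈ 0.592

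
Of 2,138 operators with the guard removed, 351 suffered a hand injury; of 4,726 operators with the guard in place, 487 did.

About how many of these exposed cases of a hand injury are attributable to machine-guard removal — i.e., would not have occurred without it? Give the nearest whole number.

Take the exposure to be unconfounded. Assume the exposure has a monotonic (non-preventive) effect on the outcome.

p₁ = P(outcome | exposed) = 351/2138 = 0.16417
p₀ = P(outcome | unexposed) = 487/4726 = 0.10305
PN = (p₁ − p₀)/p₁ = (0.16417 − 0.10305) / 0.16417 ≈ 0.37232.
Attributable cases ≈ PN × (exposed cases) = 0.37232 × 351 ≈ 130.69.

about 131 cases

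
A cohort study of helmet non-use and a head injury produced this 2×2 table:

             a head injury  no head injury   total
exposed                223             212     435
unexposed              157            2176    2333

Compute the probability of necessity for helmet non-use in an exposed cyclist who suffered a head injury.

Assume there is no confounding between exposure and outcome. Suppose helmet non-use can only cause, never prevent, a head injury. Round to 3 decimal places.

PN ≈ 0.869

p₁ = P(outcome | exposed) = 223/435 = 0.51264
p₀ = P(outcome | unexposed) = 157/2333 = 0.067295
Under exogeneity and monotonicity, PN = (p₁ − p₀)/p₁.
PN = (0.51264 − 0.067295) / 0.51264 ≈ 0.8687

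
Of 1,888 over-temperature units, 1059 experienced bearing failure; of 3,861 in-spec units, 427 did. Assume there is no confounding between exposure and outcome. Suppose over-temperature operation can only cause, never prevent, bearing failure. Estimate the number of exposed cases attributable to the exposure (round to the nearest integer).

about 850 cases

p₁ = P(outcome | exposed) = 1059/1888 = 0.56091
p₀ = P(outcome | unexposed) = 427/3861 = 0.11059
PN = (p₁ − p₀)/p₁ = (0.56091 − 0.11059) / 0.56091 ≈ 0.80283.
Attributable cases ≈ PN × (exposed cases) = 0.80283 × 1059 ≈ 850.20.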